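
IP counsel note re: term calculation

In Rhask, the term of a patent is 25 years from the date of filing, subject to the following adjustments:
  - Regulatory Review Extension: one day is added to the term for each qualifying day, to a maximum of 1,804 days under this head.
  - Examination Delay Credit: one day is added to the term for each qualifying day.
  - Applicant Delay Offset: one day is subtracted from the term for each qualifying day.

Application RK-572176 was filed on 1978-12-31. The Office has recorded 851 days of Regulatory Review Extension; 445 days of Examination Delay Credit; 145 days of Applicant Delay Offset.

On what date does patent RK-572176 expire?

2007-02-24

Base term: filing date + 25 years → 31 December 2003.
Regulatory Review Extension: 851 days (within the 1804-day cap) → +851 days → 30 April 2006.
Examination Delay Credit: +445 days → 19 July 2007.
Applicant Delay Offset: −145 days → 24 February 2007.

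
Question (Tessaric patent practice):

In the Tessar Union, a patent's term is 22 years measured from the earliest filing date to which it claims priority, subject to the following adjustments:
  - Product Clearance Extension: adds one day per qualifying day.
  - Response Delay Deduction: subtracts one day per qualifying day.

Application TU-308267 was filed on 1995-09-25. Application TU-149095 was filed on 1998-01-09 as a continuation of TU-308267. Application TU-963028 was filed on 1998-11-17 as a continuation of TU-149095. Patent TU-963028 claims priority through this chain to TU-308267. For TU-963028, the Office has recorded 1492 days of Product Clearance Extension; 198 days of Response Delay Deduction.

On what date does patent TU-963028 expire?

April 11, 2021

Earliest priority filing: 25 September 1995.
Base term: 25 September 1995 + 22 years → 25 September 2017.
Product Clearance Extension: +1492 days → 26 October 2021.
Response Delay Deduction: −198 days → 11 April 2021.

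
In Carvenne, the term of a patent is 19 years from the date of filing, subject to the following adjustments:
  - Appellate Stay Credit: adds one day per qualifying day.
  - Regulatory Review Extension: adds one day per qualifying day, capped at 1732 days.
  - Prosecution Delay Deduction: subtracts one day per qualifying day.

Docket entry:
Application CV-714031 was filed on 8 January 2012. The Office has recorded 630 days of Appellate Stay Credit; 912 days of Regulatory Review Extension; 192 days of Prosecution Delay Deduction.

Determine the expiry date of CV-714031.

September 19, 2034

Base term: filing date + 19 years → 8 January 2031.
Appellate Stay Credit: +630 days → 29 September 2032.
Regulatory Review Extension: 912 days (within the 1732-day cap) → +912 days → 30 March 2035.
Prosecution Delay Deduction: −192 days → 19 September 2034.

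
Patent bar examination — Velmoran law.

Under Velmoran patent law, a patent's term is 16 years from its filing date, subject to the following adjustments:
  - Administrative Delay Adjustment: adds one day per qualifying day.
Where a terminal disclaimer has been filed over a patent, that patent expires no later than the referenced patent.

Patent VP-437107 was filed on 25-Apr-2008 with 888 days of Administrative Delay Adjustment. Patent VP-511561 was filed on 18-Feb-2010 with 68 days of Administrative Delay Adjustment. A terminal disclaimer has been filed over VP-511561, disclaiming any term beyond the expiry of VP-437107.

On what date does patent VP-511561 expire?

April 27, 2026

Natural term of VP-511561:
  Base: filing + 16 years → 18 February 2026.
  Administrative Delay Adjustment: +68 days → 27 April 2026.
Expiry of referenced patent VP-437107:
  Base: filing + 16 years → 25 April 2024.
  Administrative Delay Adjustment: +888 days → 30 September 2026.
Terminal disclaimer: VP-511561 expires on the earlier of 27 April 2026 and 30 September 2026.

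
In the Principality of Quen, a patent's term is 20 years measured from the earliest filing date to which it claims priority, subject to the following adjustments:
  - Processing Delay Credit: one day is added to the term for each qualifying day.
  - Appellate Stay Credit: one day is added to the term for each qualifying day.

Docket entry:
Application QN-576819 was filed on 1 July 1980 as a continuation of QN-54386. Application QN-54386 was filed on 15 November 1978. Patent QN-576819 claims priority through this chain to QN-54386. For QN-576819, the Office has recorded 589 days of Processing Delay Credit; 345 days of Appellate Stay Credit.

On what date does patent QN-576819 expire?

Earliest priority filing: 15 November 1978.
Base term: 15 November 1978 + 20 years → 15 November 1998.
Processing Delay Credit: +589 days → 26 June 2000.
Appellate Stay Credit: +345 days → 6 June 2001.

2001-06-06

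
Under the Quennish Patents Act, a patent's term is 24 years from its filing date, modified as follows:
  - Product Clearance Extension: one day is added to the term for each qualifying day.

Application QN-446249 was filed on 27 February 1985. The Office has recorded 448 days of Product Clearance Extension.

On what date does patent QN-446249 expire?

2010-05-21

Base term: filing date + 24 years → 27 February 2009.
Product Clearance Extension: +448 days → 21 May 2010.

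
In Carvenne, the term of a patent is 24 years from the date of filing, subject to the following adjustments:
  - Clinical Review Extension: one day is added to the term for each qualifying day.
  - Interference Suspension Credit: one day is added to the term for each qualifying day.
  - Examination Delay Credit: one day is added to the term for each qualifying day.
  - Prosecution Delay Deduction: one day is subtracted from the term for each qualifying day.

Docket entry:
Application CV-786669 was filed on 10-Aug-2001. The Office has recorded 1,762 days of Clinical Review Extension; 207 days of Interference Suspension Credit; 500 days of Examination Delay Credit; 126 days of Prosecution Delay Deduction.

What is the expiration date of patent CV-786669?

January 9, 2032

Base term: filing date + 24 years → 10 August 2025.
Clinical Review Extension: +1762 days → 7 June 2030.
Interference Suspension Credit: +207 days → 31 December 2030.
Examination Delay Credit: +500 days → 14 May 2032.
Prosecution Delay Deduction: −126 days → 9 January 2032.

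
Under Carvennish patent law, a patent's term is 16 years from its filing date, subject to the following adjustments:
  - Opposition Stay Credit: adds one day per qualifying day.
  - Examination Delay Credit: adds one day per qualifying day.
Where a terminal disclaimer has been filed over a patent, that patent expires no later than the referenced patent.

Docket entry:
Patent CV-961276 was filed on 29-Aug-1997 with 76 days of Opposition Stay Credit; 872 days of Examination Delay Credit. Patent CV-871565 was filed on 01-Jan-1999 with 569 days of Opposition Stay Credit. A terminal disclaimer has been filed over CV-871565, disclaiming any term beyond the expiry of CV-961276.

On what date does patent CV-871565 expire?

April 3, 2016

Natural term of CV-871565:
  Base: filing + 16 years → 1 January 2015.
  Opposition Stay Credit: +569 days → 23 July 2016.
Expiry of referenced patent CV-961276:
  Base: filing + 16 years → 29 August 2013.
  Opposition Stay Credit: +76 days → 13 November 2013.
  Examination Delay Credit: +872 days → 3 April 2016.
Terminal disclaimer: CV-871565 expires on the earlier of 23 July 2016 and 3 April 2016.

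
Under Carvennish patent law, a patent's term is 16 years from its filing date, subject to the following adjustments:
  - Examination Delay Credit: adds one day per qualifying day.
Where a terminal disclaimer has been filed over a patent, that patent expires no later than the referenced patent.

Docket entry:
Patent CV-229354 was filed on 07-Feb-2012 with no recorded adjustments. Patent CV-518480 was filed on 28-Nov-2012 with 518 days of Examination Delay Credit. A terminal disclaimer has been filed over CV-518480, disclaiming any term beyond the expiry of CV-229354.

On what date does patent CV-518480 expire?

Natural term of CV-518480:
  Base: filing + 16 years → 28 November 2028.
  Examination Delay Credit: +518 days → 30 April 2030.
Expiry of referenced patent CV-229354:
  Base: filing + 16 years → 7 February 2028.
Terminal disclaimer: CV-518480 expires on the earlier of 30 April 2030 and 7 February 2028.

February 7, 2028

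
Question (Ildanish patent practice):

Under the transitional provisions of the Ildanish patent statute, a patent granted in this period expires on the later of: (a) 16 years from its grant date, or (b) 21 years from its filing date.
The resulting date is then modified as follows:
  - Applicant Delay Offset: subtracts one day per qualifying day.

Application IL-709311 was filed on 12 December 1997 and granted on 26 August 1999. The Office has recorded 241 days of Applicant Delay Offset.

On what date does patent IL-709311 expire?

April 15, 2018

(a) grant + 16 years → 26 August 2015.
(b) filing + 21 years → 12 December 2018.
Later of the two: 12 December 2018.
Applicant Delay Offset: −241 days → 15 April 2018.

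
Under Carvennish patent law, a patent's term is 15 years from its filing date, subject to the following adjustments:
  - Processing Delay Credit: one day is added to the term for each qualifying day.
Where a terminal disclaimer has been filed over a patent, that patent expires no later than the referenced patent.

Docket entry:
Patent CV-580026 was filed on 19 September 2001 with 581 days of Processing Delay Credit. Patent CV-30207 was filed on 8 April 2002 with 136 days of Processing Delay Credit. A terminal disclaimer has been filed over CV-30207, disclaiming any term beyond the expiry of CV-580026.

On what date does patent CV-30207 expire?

August 22, 2017

Natural term of CV-30207:
  Base: filing + 15 years → 8 April 2017.
  Processing Delay Credit: +136 days → 22 August 2017.
Expiry of referenced patent CV-580026:
  Base: filing + 15 years → 19 September 2016.
  Processing Delay Credit: +581 days → 23 April 2018.
Terminal disclaimer: CV-30207 expires on the earlier of 22 August 2017 and 23 April 2018.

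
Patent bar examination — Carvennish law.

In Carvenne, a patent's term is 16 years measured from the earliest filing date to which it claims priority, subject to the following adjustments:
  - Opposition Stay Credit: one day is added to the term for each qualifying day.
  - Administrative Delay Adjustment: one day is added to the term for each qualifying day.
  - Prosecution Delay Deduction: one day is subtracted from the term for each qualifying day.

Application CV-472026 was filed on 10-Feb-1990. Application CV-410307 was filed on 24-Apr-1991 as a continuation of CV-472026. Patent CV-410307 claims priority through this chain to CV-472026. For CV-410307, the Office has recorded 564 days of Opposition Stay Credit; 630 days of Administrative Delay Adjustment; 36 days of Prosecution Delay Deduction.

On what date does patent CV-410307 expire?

Earliest priority filing: 10 February 1990.
Base term: 10 February 1990 + 16 years → 10 February 2006.
Opposition Stay Credit: +564 days → 28 August 2007.
Administrative Delay Adjustment: +630 days → 19 May 2009.
Prosecution Delay Deduction: −36 days → 13 April 2009.

2009-04-13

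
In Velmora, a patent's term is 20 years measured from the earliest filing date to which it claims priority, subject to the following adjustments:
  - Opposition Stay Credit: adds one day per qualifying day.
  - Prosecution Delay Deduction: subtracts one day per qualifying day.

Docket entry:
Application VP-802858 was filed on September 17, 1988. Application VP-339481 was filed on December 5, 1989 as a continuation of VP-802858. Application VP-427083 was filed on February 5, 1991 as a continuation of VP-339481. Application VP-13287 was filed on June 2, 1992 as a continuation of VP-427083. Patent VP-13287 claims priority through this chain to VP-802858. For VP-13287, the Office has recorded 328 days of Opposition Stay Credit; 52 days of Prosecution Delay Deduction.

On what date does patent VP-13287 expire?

Earliest priority filing: 17 September 1988.
Base term: 17 September 1988 + 20 years → 17 September 2008.
Opposition Stay Credit: +328 days → 11 August 2009.
Prosecution Delay Deduction: −52 days → 20 June 2009.

June 20, 2009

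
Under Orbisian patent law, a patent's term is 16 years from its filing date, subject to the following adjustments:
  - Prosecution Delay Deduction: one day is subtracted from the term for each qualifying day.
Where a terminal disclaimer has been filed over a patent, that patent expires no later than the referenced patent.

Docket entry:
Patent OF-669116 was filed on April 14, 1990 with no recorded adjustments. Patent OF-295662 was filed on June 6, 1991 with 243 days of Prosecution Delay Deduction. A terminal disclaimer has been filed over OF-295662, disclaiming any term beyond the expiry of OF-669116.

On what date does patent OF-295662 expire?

April 14, 2006

Natural term of OF-295662:
  Base: filing + 16 years → 6 June 2007.
  Prosecution Delay Deduction: −243 days → 6 October 2006.
Expiry of referenced patent OF-669116:
  Base: filing + 16 years → 14 April 2006.
Terminal disclaimer: OF-295662 expires on the earlier of 6 October 2006 and 14 April 2006.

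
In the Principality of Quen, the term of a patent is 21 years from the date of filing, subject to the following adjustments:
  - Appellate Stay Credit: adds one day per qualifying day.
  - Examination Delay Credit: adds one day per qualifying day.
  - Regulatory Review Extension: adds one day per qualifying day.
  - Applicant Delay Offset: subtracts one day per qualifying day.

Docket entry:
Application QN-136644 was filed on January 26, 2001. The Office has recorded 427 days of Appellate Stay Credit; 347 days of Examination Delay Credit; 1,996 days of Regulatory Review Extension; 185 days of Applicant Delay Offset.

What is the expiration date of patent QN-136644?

2029-02-23

Base term: filing date + 21 years → 26 January 2022.
Appellate Stay Credit: +427 days → 29 March 2023.
Examination Delay Credit: +347 days → 10 March 2024.
Regulatory Review Extension: +1996 days → 27 August 2029.
Applicant Delay Offset: −185 days → 23 February 2029.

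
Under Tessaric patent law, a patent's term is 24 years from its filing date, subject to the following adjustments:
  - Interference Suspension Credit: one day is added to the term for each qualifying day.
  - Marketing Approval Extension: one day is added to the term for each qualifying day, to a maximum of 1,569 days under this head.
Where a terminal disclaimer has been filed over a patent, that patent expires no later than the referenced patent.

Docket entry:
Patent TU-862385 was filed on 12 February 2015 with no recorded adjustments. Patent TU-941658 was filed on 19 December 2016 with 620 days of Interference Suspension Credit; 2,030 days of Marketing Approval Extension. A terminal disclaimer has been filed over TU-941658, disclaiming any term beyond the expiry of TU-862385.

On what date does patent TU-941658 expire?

2039-02-12

Natural term of TU-941658:
  Base: filing + 24 years → 19 December 2040.
  Interference Suspension Credit: +620 days → 31 August 2042.
  Marketing Approval Extension: 2030 days claimed exceeds the 1569-day cap, so +1569 days → 17 December 2046.
Expiry of referenced patent TU-862385:
  Base: filing + 24 years → 12 February 2039.
Terminal disclaimer: TU-941658 expires on the earlier of 17 December 2046 and 12 February 2039.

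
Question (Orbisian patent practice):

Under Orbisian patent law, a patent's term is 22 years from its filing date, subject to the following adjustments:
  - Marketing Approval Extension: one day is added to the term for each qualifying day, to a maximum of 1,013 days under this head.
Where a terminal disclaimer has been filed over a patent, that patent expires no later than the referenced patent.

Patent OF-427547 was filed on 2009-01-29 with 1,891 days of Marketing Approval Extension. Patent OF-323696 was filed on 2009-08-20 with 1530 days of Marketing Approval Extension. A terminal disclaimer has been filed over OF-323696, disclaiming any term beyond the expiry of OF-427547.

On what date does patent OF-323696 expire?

Natural term of OF-323696:
  Base: filing + 22 years → 20 August 2031.
  Marketing Approval Extension: 1530 days claimed exceeds the 1013-day cap, so +1013 days → 29 May 2034.
Expiry of referenced patent OF-427547:
  Base: filing + 22 years → 29 January 2031.
  Marketing Approval Extension: 1891 days claimed exceeds the 1013-day cap, so +1013 days → 7 November 2033.
Terminal disclaimer: OF-323696 expires on the earlier of 29 May 2034 and 7 November 2033.

November 7, 2033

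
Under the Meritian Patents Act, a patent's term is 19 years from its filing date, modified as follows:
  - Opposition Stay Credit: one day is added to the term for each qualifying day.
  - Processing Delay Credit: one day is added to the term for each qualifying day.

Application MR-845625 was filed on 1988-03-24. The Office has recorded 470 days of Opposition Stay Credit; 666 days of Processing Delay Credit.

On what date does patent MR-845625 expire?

Base term: filing date + 19 years → 24 March 2007.
Opposition Stay Credit: +470 days → 6 July 2008.
Processing Delay Credit: +666 days → 3 May 2010.

May 3, 2010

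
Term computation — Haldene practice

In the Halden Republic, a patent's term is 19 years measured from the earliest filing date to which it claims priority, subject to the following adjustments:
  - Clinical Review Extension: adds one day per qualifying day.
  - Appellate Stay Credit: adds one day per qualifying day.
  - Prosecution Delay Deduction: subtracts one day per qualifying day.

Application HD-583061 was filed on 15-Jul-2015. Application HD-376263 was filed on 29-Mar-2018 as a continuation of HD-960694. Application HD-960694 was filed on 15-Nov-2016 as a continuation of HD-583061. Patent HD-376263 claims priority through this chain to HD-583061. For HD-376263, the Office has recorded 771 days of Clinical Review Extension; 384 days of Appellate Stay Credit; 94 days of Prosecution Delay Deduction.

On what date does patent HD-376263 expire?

Earliest priority filing: 15 July 2015.
Base term: 15 July 2015 + 19 years → 15 July 2034.
Clinical Review Extension: +771 days → 24 August 2036.
Appellate Stay Credit: +384 days → 12 September 2037.
Prosecution Delay Deduction: −94 days → 10 June 2037.

2037-06-10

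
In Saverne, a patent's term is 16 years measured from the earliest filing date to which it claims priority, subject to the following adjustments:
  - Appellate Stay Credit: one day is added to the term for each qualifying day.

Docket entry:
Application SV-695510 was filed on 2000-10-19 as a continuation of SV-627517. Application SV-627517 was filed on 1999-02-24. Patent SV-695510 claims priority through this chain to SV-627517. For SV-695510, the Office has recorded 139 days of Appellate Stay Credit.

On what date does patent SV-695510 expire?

Earliest priority filing: 24 February 1999.
Base term: 24 February 1999 + 16 years → 24 February 2015.
Appellate Stay Credit: +139 days → 13 July 2015.

July 13, 2015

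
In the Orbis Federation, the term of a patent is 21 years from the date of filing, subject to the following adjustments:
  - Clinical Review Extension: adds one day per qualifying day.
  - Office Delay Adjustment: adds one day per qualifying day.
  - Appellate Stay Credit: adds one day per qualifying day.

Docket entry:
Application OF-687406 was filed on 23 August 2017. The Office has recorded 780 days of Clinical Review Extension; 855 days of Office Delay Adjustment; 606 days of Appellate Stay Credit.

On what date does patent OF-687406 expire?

2044-10-11

Base term: filing date + 21 years → 23 August 2038.
Clinical Review Extension: +780 days → 11 October 2040.
Office Delay Adjustment: +855 days → 13 February 2043.
Appellate Stay Credit: +606 days → 11 October 2044.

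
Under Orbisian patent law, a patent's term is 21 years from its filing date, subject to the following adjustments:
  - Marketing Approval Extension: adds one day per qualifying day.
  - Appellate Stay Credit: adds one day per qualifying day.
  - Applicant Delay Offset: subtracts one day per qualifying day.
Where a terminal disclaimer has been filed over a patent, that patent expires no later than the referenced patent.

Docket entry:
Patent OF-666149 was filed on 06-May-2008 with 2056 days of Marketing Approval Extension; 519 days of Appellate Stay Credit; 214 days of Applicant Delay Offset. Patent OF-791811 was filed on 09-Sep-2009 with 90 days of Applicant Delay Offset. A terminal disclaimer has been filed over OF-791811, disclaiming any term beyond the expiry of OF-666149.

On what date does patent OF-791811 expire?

2030-06-11

Natural term of OF-791811:
  Base: filing + 21 years → 9 September 2030.
  Applicant Delay Offset: −90 days → 11 June 2030.
Expiry of referenced patent OF-666149:
  Base: filing + 21 years → 6 May 2029.
  Marketing Approval Extension: +2056 days → 22 December 2034.
  Appellate Stay Credit: +519 days → 24 May 2036.
  Applicant Delay Offset: −214 days → 23 October 2035.
Terminal disclaimer: OF-791811 expires on the earlier of 11 June 2030 and 23 October 2035.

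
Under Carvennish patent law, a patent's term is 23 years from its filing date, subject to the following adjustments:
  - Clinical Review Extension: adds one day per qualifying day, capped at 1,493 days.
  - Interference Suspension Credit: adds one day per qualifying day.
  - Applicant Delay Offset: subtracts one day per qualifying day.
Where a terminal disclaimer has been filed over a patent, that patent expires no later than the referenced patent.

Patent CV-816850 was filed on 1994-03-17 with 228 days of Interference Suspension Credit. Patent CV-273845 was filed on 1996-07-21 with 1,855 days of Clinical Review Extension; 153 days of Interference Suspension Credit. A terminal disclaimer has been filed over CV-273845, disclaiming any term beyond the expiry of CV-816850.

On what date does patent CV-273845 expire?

October 31, 2017

Natural term of CV-273845:
  Base: filing + 23 years → 21 July 2019.
  Clinical Review Extension: 1855 days claimed exceeds the 1493-day cap, so +1493 days → 22 August 2023.
  Interference Suspension Credit: +153 days → 22 January 2024.
Expiry of referenced patent CV-816850:
  Base: filing + 23 years → 17 March 2017.
  Interference Suspension Credit: +228 days → 31 October 2017.
Terminal disclaimer: CV-273845 expires on the earlier of 22 January 2024 and 31 October 2017.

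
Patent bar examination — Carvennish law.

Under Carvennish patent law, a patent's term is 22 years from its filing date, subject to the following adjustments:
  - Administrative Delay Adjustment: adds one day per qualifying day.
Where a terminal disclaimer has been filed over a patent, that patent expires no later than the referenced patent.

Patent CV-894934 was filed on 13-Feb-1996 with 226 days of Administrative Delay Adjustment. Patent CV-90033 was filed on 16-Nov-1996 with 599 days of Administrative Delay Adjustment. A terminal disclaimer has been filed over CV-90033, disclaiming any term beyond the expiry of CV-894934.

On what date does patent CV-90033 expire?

Natural term of CV-90033:
  Base: filing + 22 years → 16 November 2018.
  Administrative Delay Adjustment: +599 days → 7 July 2020.
Expiry of referenced patent CV-894934:
  Base: filing + 22 years → 13 February 2018.
  Administrative Delay Adjustment: +226 days → 27 September 2018.
Terminal disclaimer: CV-90033 expires on the earlier of 7 July 2020 and 27 September 2018.

2018-09-27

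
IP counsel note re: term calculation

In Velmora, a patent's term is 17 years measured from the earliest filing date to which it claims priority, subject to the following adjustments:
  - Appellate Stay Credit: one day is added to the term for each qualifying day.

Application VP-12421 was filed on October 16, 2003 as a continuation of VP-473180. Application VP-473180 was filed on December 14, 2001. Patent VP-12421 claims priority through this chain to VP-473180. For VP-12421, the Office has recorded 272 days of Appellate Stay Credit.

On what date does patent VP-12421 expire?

September 12, 2019

Earliest priority filing: 14 December 2001.
Base term: 14 December 2001 + 17 years → 14 December 2018.
Appellate Stay Credit: +272 days → 12 September 2019.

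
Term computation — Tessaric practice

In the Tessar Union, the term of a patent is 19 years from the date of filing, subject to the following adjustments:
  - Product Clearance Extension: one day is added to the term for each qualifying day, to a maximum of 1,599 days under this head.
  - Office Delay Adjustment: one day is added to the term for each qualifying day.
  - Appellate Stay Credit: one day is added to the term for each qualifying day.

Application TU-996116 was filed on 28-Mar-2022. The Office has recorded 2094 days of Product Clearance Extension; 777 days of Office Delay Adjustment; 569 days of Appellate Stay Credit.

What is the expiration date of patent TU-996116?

Base term: filing date + 19 years → 28 March 2041.
Product Clearance Extension: 2094 days claimed exceeds the 1599-day cap, so +1599 days → 13 August 2045.
Office Delay Adjustment: +777 days → 29 September 2047.
Appellate Stay Credit: +569 days → 20 April 2049.

April 20, 2049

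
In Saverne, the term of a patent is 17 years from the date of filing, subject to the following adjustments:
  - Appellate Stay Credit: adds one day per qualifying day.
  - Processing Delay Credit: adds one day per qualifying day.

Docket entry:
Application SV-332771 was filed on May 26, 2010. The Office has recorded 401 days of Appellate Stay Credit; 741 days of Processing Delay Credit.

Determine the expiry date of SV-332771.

Base term: filing date + 17 years → 26 May 2027.
Appellate Stay Credit: +401 days → 30 June 2028.
Processing Delay Credit: +741 days → 11 July 2030.

2030-07-11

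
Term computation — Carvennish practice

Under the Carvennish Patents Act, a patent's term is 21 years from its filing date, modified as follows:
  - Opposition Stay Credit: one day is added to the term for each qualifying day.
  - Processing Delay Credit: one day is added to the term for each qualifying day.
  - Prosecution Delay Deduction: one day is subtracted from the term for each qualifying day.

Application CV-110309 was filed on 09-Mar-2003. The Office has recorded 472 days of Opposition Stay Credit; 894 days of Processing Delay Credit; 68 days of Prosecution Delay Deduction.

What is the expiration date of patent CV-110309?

2027-09-28

Base term: filing date + 21 years → 9 March 2024.
Opposition Stay Credit: +472 days → 24 June 2025.
Processing Delay Credit: +894 days → 5 December 2027.
Prosecution Delay Deduction: −68 days → 28 September 2027.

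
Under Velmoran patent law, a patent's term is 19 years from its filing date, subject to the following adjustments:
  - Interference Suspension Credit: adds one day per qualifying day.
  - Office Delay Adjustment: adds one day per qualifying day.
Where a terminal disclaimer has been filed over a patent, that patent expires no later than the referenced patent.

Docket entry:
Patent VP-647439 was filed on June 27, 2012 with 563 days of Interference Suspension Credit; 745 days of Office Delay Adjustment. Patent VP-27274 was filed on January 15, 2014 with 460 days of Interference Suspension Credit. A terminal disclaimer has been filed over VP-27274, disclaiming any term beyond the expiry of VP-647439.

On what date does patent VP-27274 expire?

Natural term of VP-27274:
  Base: filing + 19 years → 15 January 2033.
  Interference Suspension Credit: +460 days → 20 April 2034.
Expiry of referenced patent VP-647439:
  Base: filing + 19 years → 27 June 2031.
  Interference Suspension Credit: +563 days → 10 January 2033.
  Office Delay Adjustment: +745 days → 25 January 2035.
Terminal disclaimer: VP-27274 expires on the earlier of 20 April 2034 and 25 January 2035.

April 20, 2034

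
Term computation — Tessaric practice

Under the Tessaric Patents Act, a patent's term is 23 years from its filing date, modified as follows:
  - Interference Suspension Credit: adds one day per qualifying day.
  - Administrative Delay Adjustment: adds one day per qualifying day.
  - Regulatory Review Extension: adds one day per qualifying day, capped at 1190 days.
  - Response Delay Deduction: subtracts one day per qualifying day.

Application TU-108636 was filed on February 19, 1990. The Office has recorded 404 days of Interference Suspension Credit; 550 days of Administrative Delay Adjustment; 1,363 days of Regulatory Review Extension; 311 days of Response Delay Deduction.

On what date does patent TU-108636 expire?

2018-02-26

Base term: filing date + 23 years → 19 February 2013.
Interference Suspension Credit: +404 days → 30 March 2014.
Administrative Delay Adjustment: +550 days → 1 October 2015.
Regulatory Review Extension: 1363 days claimed exceeds the 1190-day cap, so +1190 days → 3 January 2019.
Response Delay Deduction: −311 days → 26 February 2018.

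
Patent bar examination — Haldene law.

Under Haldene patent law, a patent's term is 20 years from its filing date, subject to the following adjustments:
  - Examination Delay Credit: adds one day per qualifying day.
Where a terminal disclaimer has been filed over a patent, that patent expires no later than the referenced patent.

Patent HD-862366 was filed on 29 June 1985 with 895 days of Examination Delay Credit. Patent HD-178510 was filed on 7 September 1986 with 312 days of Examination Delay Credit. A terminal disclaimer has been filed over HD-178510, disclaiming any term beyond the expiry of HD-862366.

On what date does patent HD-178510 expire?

2007-07-16

Natural term of HD-178510:
  Base: filing + 20 years → 7 September 2006.
  Examination Delay Credit: +312 days → 16 July 2007.
Expiry of referenced patent HD-862366:
  Base: filing + 20 years → 29 June 2005.
  Examination Delay Credit: +895 days → 11 December 2007.
Terminal disclaimer: HD-178510 expires on the earlier of 16 July 2007 and 11 December 2007.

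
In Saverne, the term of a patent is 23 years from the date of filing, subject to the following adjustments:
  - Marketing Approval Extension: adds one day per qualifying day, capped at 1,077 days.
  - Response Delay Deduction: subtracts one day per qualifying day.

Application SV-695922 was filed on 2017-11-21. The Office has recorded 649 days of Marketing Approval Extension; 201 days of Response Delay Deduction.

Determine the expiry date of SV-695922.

Base term: filing date + 23 years → 21 November 2040.
Marketing Approval Extension: 649 days (within the 1077-day cap) → +649 days → 1 September 2042.
Response Delay Deduction: −201 days → 12 February 2042.

2042-02-12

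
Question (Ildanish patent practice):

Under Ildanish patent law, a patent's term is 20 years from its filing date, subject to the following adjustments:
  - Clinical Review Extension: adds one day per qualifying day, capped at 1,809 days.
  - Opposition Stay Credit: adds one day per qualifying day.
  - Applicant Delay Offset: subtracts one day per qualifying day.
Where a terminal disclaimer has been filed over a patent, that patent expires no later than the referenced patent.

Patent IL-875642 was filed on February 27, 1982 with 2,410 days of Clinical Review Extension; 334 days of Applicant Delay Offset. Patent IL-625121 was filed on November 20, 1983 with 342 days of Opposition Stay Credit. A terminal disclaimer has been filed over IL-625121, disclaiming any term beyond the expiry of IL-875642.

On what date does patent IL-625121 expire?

2004-10-27

Natural term of IL-625121:
  Base: filing + 20 years → 20 November 2003.
  Opposition Stay Credit: +342 days → 27 October 2004.
Expiry of referenced patent IL-875642:
  Base: filing + 20 years → 27 February 2002.
  Clinical Review Extension: 2410 days claimed exceeds the 1809-day cap, so +1809 days → 10 February 2007.
  Applicant Delay Offset: −334 days → 13 March 2006.
Terminal disclaimer: IL-625121 expires on the earlier of 27 October 2004 and 13 March 2006.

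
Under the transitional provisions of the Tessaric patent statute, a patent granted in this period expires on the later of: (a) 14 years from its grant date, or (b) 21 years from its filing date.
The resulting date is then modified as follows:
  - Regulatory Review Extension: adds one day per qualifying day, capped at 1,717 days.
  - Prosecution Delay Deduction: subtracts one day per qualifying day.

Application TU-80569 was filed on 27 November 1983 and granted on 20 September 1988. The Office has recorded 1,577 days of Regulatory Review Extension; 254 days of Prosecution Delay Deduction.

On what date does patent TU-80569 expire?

2008-07-12

(a) grant + 14 years → 20 September 2002.
(b) filing + 21 years → 27 November 2004.
Later of the two: 27 November 2004.
Regulatory Review Extension: 1577 days (within the 1717-day cap) → +1577 days → 23 March 2009.
Prosecution Delay Deduction: −254 days → 12 July 2008.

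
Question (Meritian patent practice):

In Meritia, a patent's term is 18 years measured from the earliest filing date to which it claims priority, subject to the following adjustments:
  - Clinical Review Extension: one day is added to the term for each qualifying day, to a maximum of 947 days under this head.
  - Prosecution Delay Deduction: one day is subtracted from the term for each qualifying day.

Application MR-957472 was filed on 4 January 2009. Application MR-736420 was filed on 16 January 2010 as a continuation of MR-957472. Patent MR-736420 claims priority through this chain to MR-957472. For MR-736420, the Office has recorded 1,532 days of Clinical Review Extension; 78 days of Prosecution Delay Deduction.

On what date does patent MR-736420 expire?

Earliest priority filing: 4 January 2009.
Base term: 4 January 2009 + 18 years → 4 January 2027.
Clinical Review Extension: 1532 days claimed exceeds the 947-day cap, so +947 days → 8 August 2029.
Prosecution Delay Deduction: −78 days → 22 May 2029.

May 22, 2029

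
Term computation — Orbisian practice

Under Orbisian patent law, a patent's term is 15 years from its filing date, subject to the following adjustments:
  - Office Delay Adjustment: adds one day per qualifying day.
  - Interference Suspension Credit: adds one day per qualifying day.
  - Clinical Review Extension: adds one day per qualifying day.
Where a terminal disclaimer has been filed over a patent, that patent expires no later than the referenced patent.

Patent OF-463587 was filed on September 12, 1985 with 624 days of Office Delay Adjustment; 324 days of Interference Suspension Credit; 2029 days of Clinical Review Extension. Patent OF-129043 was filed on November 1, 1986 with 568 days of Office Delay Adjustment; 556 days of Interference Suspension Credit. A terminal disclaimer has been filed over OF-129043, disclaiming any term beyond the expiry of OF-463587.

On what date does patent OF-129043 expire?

Natural term of OF-129043:
  Base: filing + 15 years → 1 November 2001.
  Office Delay Adjustment: +568 days → 23 May 2003.
  Interference Suspension Credit: +556 days → 29 November 2004.
Expiry of referenced patent OF-463587:
  Base: filing + 15 years → 12 September 2000.
  Office Delay Adjustment: +624 days → 29 May 2002.
  Interference Suspension Credit: +324 days → 18 April 2003.
  Clinical Review Extension: +2029 days → 6 November 2008.
Terminal disclaimer: OF-129043 expires on the earlier of 29 November 2004 and 6 November 2008.

November 29, 2004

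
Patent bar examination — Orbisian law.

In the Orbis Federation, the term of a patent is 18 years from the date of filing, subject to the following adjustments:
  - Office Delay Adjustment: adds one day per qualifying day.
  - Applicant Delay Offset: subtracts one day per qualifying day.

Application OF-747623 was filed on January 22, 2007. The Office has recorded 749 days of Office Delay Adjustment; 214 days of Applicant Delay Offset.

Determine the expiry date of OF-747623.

July 11, 2026

Base term: filing date + 18 years → 22 January 2025.
Office Delay Adjustment: +749 days → 10 February 2027.
Applicant Delay Offset: −214 days → 11 July 2026.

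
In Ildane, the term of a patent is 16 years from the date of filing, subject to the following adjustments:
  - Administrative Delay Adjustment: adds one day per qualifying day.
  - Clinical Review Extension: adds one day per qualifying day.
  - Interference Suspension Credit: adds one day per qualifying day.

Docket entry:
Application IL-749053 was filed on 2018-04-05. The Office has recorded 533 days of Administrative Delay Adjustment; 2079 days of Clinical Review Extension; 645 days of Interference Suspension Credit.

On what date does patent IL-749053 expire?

March 6, 2043

Base term: filing date + 16 years → 5 April 2034.
Administrative Delay Adjustment: +533 days → 20 September 2035.
Clinical Review Extension: +2079 days → 30 May 2041.
Interference Suspension Credit: +645 days → 6 March 2043.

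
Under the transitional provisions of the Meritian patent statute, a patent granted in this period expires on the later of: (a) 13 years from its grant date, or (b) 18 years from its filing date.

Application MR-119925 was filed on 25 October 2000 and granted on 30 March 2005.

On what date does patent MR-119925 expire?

2018-10-25

(a) grant + 13 years → 30 March 2018.
(b) filing + 18 years → 25 October 2018.
Later of the two: 25 October 2018.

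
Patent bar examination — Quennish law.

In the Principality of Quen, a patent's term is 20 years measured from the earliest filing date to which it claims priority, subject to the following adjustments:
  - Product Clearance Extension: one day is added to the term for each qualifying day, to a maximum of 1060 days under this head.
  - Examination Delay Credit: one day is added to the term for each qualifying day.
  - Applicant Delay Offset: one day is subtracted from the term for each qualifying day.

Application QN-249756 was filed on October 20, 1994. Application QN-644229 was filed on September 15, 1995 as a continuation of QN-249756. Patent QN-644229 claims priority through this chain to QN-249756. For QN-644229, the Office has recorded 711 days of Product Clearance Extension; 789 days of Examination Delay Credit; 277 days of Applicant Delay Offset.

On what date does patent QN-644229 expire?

February 24, 2018

Earliest priority filing: 20 October 1994.
Base term: 20 October 1994 + 20 years → 20 October 2014.
Product Clearance Extension: 711 days (within the 1060-day cap) → +711 days → 30 September 2016.
Examination Delay Credit: +789 days → 28 November 2018.
Applicant Delay Offset: −277 days → 24 February 2018.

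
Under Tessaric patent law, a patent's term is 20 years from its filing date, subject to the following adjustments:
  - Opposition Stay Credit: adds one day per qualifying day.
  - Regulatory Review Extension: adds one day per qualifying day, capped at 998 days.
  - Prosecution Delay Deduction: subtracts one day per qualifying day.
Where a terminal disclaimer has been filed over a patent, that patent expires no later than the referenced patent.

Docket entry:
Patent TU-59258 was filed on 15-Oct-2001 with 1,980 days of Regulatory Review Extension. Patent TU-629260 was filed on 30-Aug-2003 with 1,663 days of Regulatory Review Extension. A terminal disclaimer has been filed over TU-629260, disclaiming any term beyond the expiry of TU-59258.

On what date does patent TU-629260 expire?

2024-07-09

Natural term of TU-629260:
  Base: filing + 20 years → 30 August 2023.
  Regulatory Review Extension: 1663 days claimed exceeds the 998-day cap, so +998 days → 24 May 2026.
Expiry of referenced patent TU-59258:
  Base: filing + 20 years → 15 October 2021.
  Regulatory Review Extension: 1980 days claimed exceeds the 998-day cap, so +998 days → 9 July 2024.
Terminal disclaimer: TU-629260 expires on the earlier of 24 May 2026 and 9 July 2024.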